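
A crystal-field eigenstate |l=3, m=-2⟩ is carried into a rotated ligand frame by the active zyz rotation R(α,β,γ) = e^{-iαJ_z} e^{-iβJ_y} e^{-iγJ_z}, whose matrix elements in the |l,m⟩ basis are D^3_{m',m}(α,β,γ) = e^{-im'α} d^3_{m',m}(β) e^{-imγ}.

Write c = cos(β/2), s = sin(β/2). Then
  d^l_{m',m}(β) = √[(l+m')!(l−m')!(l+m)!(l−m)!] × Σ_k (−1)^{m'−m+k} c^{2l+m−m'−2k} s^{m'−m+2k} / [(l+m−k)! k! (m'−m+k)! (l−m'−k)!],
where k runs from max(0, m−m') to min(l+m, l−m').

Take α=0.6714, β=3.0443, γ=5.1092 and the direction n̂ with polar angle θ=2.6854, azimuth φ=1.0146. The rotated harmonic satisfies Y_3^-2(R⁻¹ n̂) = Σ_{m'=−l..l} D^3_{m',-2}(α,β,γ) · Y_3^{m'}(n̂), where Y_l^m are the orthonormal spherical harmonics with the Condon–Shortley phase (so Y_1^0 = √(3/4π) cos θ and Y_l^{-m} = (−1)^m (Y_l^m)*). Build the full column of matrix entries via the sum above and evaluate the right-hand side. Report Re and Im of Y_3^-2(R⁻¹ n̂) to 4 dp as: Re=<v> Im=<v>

Re=0.0094 Im=-0.1218

Need the full column D^3_{m',-2} for m'=−3..3 at α=0.6714, β=3.0443, γ=5.1092.
cos(β/2)=0.048627, sin(β/2)=0.998817
d^3_{-3,-2}: single k=1 term ⇒ +0.000001;  D = +0.000001-0.000000i
d^3_{-2,-2}: k∈[0..1] ⇒ +0.000000 -0.000028 = -0.000028;  D = -0.000015+0.000024i
d^3_{-1,-2}: k∈[0..1] ⇒ -0.000001 +0.000725 = +0.000724;  D = -0.000076-0.000720i
d^3_{0,-2}: k∈[0..1] ⇒ +0.000031 -0.012890 = -0.012860;  D = +0.009018+0.009168i
d^3_{1,-2}: k∈[0..1] ⇒ -0.000725 +0.152865 = +0.152140;  D = -0.151006-0.018549i
d^3_{2,-2}: k∈[0..1] ⇒ +0.011767 -0.992923 = -0.981156;  D = +0.836881-0.512150i
d^3_{3,-2}: single k=0 term ⇒ -0.118409;  D = +0.040626-0.111221i
Y_3^{m'}(θ=2.6854,φ=1.0146) and Σ D·Y over m':
  (+0.0000-0.0000i)·(-0.0355-0.0035i)  (-0.0000+0.0000i)·(+0.0788+0.1597i)  (-0.0001-0.0007i)·(+0.2277-0.3663i)  (+0.0090+0.0092i)·(-0.3449+0.0000i)  (-0.1510-0.0185i)·(-0.2277-0.3663i)  (+0.8369-0.5121i)·(+0.0788-0.1597i)  (+0.0406-0.1112i)·(+0.0355-0.0035i)
Y_3^-2(R⁻¹ n̂) = +0.009415-0.121827i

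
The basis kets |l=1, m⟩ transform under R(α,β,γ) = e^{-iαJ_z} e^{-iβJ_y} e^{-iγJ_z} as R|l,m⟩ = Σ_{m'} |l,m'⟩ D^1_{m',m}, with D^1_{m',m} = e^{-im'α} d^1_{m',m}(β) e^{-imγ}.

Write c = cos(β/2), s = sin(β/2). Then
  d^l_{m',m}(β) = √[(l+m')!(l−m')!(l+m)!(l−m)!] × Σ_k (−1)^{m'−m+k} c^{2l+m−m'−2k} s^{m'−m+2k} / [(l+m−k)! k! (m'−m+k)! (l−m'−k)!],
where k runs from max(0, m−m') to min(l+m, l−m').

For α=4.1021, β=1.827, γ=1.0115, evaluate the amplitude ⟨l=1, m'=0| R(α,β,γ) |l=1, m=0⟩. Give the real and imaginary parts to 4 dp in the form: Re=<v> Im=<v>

Re=-0.2534 Im=0.0000

First d^1_{0,0}(β=1.8270), then the phase factors e^{-i(0)α} and e^{-i(0)γ}:
Half-angle: c=0.610979, s=0.791647. N=√(1·1·1·1)=1.000000
The bounds max(0,m−m')=0 and min(l+m,l−m')=1 give 2 terms
  k=0: (−1)^0·1.0000/(1)·0.6110^2·0.7916^0 = +0.373295
  k=1: (−1)^1·1.0000/(1)·0.6110^0·0.7916^2 = -0.626705
d^1_{0,0}(1.8270) = +0.373295 -0.626705 = -0.253410
Attach z-rotation phases: D = e^{-i(0)(4.1021)}·(-0.253410)·e^{-i(0)(1.0115)} = -0.253410+0.000000i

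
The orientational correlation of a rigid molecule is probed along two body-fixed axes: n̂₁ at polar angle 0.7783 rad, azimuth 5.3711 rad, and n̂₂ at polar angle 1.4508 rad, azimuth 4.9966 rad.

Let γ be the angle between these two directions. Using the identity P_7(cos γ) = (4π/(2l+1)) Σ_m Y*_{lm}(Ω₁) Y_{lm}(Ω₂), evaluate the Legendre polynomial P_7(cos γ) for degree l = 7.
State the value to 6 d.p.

0.029785

Term-by-term m-sum for l=7 (normalisation 4π/15 = 0.837758):
  [-7]  conj(Y_{7,-7})(Ω₁) = +0.041824-0.004256i ; Y_{7,-7}(Ω₂) = -0.434343+0.193279i ; Δ = -0.017344+0.009932i
  [-6]  conj(Y_{7,-6})(Ω₁) = +0.109931+0.115634i ; Y_{7,-6}(Ω₂) = +0.028754+0.212544i ; Δ = -0.021416+0.026690i
  [-5]  conj(Y_{7,-5})(Ω₁) = -0.052983+0.345969i ; Y_{7,-5}(Ω₂) = -0.284768-0.042963i ; Δ = +0.029952-0.096245i
  [-4]  conj(Y_{7,-4})(Ω₁) = -0.398770+0.221356i ; Y_{7,-4}(Ω₂) = -0.100973+0.217889i ; Δ = -0.007966-0.109238i
  [-3]  conj(Y_{7,-3})(Ω₁) = -0.221782-0.095166i ; Y_{7,-3}(Ω₂) = -0.169862-0.148429i ; Δ = +0.023547+0.049084i
  [-2]  conj(Y_{7,-2})(Ω₁) = +0.055183+0.213110i ; Y_{7,-2}(Ω₂) = -0.209304+0.133692i ; Δ = -0.040041-0.037227i
  [-1]  conj(Y_{7,-1})(Ω₁) = -0.216541+0.279754i ; Y_{7,-1}(Ω₂) = -0.056293-0.192706i ; Δ = +0.066100+0.025981i
  [+0]  conj(Y_{7,0})(Ω₁) = +0.120271-0.000000i ; Y_{7,0}(Ω₂) = -0.250352+0.000000i ; Δ = -0.030110+0.000000i
  [+1]  conj(Y_{7,1})(Ω₁) = +0.216541+0.279754i ; Y_{7,1}(Ω₂) = +0.056293-0.192706i ; Δ = +0.066100-0.025981i
  [+2]  conj(Y_{7,2})(Ω₁) = +0.055183-0.213110i ; Y_{7,2}(Ω₂) = -0.209304-0.133692i ; Δ = -0.040041+0.037227i
  [+3]  conj(Y_{7,3})(Ω₁) = +0.221782-0.095166i ; Y_{7,3}(Ω₂) = +0.169862-0.148429i ; Δ = +0.023547-0.049084i
  [+4]  conj(Y_{7,4})(Ω₁) = -0.398770-0.221356i ; Y_{7,4}(Ω₂) = -0.100973-0.217889i ; Δ = -0.007966+0.109238i
  [+5]  conj(Y_{7,5})(Ω₁) = +0.052983+0.345969i ; Y_{7,5}(Ω₂) = +0.284768-0.042963i ; Δ = +0.029952+0.096245i
  [+6]  conj(Y_{7,6})(Ω₁) = +0.109931-0.115634i ; Y_{7,6}(Ω₂) = +0.028754-0.212544i ; Δ = -0.021416-0.026690i
  [+7]  conj(Y_{7,7})(Ω₁) = -0.041824-0.004256i ; Y_{7,7}(Ω₂) = +0.434343+0.193279i ; Δ = -0.017344-0.009932i
Σ over m = +0.035553+0.000000i; ×(4π/15) → +0.029785+0.000000i. Real part: 0.029785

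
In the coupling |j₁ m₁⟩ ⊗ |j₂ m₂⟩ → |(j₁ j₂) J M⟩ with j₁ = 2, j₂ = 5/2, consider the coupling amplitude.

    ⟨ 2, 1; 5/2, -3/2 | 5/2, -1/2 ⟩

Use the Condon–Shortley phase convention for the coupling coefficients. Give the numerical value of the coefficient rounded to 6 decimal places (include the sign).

√[6·2!2!3!/8! · 3!1!1!4!2!3!] = √(216/35)
  +(−1)^0/∏(0,2,1,1,1,2)! = 1/4  (running 1/4)
  +(−1)^1/∏(1,1,0,0,2,3)! = -1/12  (running 1/6)
⟨..|..⟩ = √(216/35)·(1/6) = +0.414039

+√(6/35) ≈ +0.414039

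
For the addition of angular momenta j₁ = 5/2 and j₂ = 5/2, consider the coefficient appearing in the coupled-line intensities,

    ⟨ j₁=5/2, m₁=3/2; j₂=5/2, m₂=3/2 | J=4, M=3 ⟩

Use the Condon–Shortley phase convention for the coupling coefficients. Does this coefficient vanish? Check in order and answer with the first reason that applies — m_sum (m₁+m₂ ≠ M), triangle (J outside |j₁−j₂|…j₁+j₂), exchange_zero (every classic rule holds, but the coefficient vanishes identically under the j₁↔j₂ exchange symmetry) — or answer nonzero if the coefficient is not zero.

exchange_zero

m-sum: m₁+m₂ = 3/2+3/2 = 3, M = 3  ✓
triangle: |j₁−j₂| = 0 ≤ J = 4 ≤ j₁+j₂ = 5  ✓
exchange: j₁=j₂ and m₁=m₂, and (−1)^(j₁+j₂−J) = (−1)^1 = −1 forces ⟨j₁m₁;j₂m₂|JM⟩ = −⟨j₂m₂;j₁m₁|JM⟩ = −⟨j₁m₁;j₂m₂|JM⟩ ⇒ the coefficient vanishes identically
Racah sum check: Σ_k collapses to 0 ⇒ CG = 0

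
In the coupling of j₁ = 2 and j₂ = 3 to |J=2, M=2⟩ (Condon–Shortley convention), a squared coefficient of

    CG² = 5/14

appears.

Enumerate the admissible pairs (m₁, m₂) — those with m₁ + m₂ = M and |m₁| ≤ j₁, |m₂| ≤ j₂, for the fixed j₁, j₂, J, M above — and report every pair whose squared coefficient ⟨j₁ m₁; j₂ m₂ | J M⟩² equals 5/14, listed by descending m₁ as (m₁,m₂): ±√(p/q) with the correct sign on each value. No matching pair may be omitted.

Admissible pairs with m₁+m₂ = M = 2: (-1,3), (0,2), (1,1), (2,0)
  (m₁,m₂)=(2,0): CG² = 1/14, CG = +√(1/14)
  (m₁,m₂)=(1,1): CG² = 3/14, CG = −√(3/14)
  (m₁,m₂)=(0,2): CG² = 5/14, CG = +√(5/14)   ← matches the target
  (m₁,m₂)=(-1,3): CG² = 5/14, CG = −√(5/14)   ← matches the target
Pairs with CG² = 5/14: (0,2): +√(5/14); (-1,3): −√(5/14)

(0,2): +√(5/14); (-1,3): −√(5/14)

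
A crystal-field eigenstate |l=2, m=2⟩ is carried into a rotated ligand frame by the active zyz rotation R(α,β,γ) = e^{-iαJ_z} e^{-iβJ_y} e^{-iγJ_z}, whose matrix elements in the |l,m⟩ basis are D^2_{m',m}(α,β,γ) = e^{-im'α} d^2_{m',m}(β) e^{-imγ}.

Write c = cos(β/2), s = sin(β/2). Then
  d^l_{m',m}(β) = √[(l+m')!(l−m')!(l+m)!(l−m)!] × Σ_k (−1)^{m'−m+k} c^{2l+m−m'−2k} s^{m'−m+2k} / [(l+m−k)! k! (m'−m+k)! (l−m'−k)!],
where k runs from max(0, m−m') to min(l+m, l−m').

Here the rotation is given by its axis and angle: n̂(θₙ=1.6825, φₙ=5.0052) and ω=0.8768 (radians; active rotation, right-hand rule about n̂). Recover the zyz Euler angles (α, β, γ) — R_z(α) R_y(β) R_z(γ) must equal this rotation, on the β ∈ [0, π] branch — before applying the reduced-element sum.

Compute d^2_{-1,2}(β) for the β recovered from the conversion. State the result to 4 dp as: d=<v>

Axis–angle → zyz. n̂ = (sinθₙcosφₙ, sinθₙsinφₙ, cosθₙ) = (+0.286846, -0.951469, -0.111472), ω = 0.8768.
R = I cosω + sinω [n̂]ₓ + (1−cosω) n̂n̂ᵀ gives
  R = [+0.669267, -0.012671, -0.742914; -0.184046, +0.965869, -0.182274; +0.719867, +0.258720, +0.644092]
β = atan2(√(R₁₃²+R₂₃²), R₃₃) = 0.870960; α = atan2(R₂₃, R₁₃) mod 2π = 3.382190; γ = atan2(R₃₂, −R₃₁) mod 2π = 2.796568
d^2_{-1,2}(β=0.8710) via the finite sum:
With c≡cos(β/2)=0.906668 and s≡sin(β/2)=0.421846, N=[1·6·24·1]^{1/2}=12.000000
k: max(0,(2)−(-1))=3 … min(2+(2),2−(-1))=3
  k=3: (−1)^0·12.0000/(6)·0.9067^1·0.4218^3 = +0.136125
d^2_{-1,2}(0.8710) = +0.136125

d=0.1361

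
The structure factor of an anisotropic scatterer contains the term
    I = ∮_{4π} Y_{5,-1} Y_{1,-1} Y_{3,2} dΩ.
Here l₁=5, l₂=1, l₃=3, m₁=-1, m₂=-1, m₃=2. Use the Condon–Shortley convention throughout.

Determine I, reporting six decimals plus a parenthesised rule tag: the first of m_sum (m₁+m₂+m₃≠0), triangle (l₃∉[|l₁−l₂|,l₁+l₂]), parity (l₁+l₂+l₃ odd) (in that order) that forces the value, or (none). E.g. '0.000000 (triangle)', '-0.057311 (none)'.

0.000000 (triangle)

|5−1|≤3≤5+1 violated ⇒ I = 0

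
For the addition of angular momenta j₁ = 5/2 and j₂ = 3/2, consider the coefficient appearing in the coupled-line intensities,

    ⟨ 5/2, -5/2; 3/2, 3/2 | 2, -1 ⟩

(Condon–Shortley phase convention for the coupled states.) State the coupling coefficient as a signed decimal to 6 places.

+√(5/14) ≈ +0.597614

j₁+j₂−J=2  J+j₁−j₂=3  J−j₁+j₂=1  j₁+j₂+J+1=7
(j₁±m₁, j₂±m₂, J±M) = (0,5,3,0,1,3)
P² = 360/7
sum k=2..2:
  [2] +1/12 = 1/12
S = 1/12
C² = P²·S² = 5/14 ; C = +0.597614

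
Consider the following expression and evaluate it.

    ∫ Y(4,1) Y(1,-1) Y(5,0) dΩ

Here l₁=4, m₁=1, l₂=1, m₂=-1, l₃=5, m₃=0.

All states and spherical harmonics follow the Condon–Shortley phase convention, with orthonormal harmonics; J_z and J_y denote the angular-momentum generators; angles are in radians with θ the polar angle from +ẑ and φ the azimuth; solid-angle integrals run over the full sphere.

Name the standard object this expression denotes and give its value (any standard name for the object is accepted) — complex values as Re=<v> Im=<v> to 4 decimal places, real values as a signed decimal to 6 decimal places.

This is a Gaunt coefficient — the integral of a triple product of spherical harmonics over the sphere.
Checks pass: Σm=0; 10 even; l₃=5∈[3,5].
(2·4+1)(2·1+1)(2·5+1) = 297
Δ: 0! 8! 2! / 11! → 1/495
sum: t=0:+1/576 = 1/576
3j²(4 1 5; 0 0 0) = Δ·Π!·Σ² = 5/99  (sign -1)
sum: t=0:+1/1440 = 1/1440
3j²(4 1 5; 1 -1 0) = Δ·Π!·Σ² = 2/99  (sign -1)
combine: 4πI² = 297·5/99·2/99 = 10/33
take √, sign +1: I = 0.15528807

Gaunt coefficient, +0.155288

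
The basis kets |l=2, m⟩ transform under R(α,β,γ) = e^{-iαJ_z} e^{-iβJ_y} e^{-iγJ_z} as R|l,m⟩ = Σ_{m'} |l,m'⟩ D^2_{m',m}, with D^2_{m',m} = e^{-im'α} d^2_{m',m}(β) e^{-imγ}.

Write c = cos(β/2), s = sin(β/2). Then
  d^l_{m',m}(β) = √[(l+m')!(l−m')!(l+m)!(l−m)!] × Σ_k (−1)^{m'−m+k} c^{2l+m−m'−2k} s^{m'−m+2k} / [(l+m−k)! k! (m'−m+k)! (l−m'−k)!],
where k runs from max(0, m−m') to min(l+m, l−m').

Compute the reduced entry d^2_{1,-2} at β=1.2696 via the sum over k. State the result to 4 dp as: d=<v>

d=-0.3358

d^2_{1,-2}(β=1.2696) via the finite sum:
Half-angle: c=0.805190, s=0.593016. N=√(6·1·1·24)=12.000000
k: max(0,(-2)−(1))=0 … min(2+(-2),2−(1))=0
  k=0: (−1)^3·12.0000/(6)·0.8052^1·0.5930^3 = -0.335837
d^2_{1,-2}(1.2696) = -0.335837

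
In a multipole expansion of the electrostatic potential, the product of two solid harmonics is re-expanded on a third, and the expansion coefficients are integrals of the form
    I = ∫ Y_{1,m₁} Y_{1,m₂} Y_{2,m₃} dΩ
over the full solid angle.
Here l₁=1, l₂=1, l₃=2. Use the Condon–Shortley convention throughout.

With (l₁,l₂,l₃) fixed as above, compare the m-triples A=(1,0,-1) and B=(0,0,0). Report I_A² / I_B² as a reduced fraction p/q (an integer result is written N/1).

Same 1,1,2: normalisation and zero-m 3j drop out of the ratio.
A: Δ: 0! 2! 2! / 5! → 1/30; sum: t=0:+1/2 = 1/2; 3j²(1 1 2; 1 0 -1) = Δ·Π!·Σ² = 1/10  (sign -1)
B: Δ: 0! 2! 2! / 5! → 1/30; sum: t=0:+1/1 = 1/1; 3j²(1 1 2; 0 0 0) = Δ·Π!·Σ² = 2/15  (sign +1)
I_A²/I_B² = (1/10)/(2/15) = 3/4

3/4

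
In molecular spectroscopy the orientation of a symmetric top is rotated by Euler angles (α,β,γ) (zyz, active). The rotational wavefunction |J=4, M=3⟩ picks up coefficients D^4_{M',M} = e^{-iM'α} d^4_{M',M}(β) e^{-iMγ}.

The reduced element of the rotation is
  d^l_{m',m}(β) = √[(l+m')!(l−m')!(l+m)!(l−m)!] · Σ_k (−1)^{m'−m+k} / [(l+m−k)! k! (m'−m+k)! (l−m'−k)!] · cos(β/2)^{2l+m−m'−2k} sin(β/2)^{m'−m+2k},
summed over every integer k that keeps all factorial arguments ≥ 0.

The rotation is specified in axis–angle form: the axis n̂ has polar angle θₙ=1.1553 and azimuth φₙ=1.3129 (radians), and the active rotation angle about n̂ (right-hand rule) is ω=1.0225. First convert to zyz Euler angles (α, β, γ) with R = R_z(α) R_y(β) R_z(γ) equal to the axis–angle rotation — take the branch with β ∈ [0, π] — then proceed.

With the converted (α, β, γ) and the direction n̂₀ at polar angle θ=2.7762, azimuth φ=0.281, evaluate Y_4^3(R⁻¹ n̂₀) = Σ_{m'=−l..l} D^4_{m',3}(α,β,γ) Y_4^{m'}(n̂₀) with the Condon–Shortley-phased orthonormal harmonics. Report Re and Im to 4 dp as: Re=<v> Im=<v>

Axis–angle → zyz. n̂ = (sinθₙcosφₙ, sinθₙsinφₙ, cosθₙ) = (+0.233347, +0.884659, +0.403644), ω = 1.0225.
R = I cosω + sinω [n̂]ₓ + (1−cosω) n̂n̂ᵀ gives
  R = [+0.547303, -0.245643, +0.800074; +0.443308, +0.895926, -0.028180; -0.709885, +0.370102, +0.599239]
β = atan2(√(R₁₃²+R₂₃²), R₃₃) = 0.928247; α = atan2(R₂₃, R₁₃) mod 2π = 6.247978; γ = atan2(R₃₂, −R₃₁) mod 2π = 0.480585
Need the full column D^4_{m',3} for m'=−4..4 at α=6.2480, β=0.9282, γ=0.4806.
cos(β/2)=0.894214, sin(β/2)=0.447639
d^4_{-4,3}: single k=7 term ⇒ +0.009109;  D = -0.000107-0.009109i
d^4_{-3,3}: k∈[6..7] ⇒ +0.045035 -0.001612 = +0.043423;  D = +0.001017-0.043411i
d^4_{-2,3}: k∈[5..6] ⇒ +0.144261 -0.012050 = +0.132211;  D = +0.007746-0.131984i
d^4_{-1,3}: k∈[4..5] ⇒ +0.339623 -0.051065 = +0.288558;  D = +0.027037-0.287289i
d^4_{0,3}: k∈[3..4] ⇒ +0.606814 -0.152065 = +0.454750;  D = +0.058518-0.450969i
d^4_{1,3}: k∈[2..3] ⇒ +0.813160 -0.339623 = +0.473537;  D = +0.077428-0.467164i
d^4_{2,3}: k∈[1..2] ⇒ +0.765744 -0.575675 = +0.190069;  D = +0.037659-0.186301i
d^4_{3,3}: k∈[0..1] ⇒ +0.408821 -0.717140 = -0.308319;  D = -0.071688+0.299869i
d^4_{4,3}: single k=0 term ⇒ -0.578848;  D = -0.154324+0.557897i
Y_4^{m'}(θ=2.7762,φ=0.281) and Σ D·Y over m':
  (-0.0001-0.0091i)·(+0.0031-0.0065i)  (+0.0010-0.0434i)·(-0.0355+0.0398i)  (+0.0077-0.1320i)·(+0.1845-0.1162i)  (+0.0270-0.2873i)·(-0.4712+0.1360i)  (+0.0585-0.4510i)·(+0.3664+0.0000i)  (+0.0774-0.4672i)·(+0.4712+0.1360i)  (+0.0377-0.1863i)·(+0.1845+0.1162i)  (-0.0717+0.2999i)·(+0.0355+0.0398i)  (-0.1543+0.5579i)·(+0.0031+0.0065i)
Y_4^3(R⁻¹ n̂) = +0.145523-0.280969i

Re=0.1455 Im=-0.2810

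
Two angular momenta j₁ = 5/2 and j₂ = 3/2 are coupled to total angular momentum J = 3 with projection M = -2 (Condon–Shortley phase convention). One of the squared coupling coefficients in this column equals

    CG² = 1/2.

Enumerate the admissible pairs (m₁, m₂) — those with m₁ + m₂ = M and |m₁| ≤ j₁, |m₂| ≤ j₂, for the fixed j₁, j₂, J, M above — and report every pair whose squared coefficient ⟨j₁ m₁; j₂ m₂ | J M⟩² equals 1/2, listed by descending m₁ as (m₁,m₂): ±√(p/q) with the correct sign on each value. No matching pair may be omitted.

(-1/2,-3/2): +√(1/2)

Admissible pairs with m₁+m₂ = M = -2: (-5/2,1/2), (-3/2,-1/2), (-1/2,-3/2)
  (m₁,m₂)=(-1/2,-3/2): CG² = 1/2, CG = +√(1/2)   ← matches the target
  (m₁,m₂)=(-3/2,-1/2): CG² = 1/12, CG = −√(1/12)
  (m₁,m₂)=(-5/2,1/2): CG² = 5/12, CG = −√(5/12)
Pairs with CG² = 1/2: (-1/2,-3/2): +√(1/2)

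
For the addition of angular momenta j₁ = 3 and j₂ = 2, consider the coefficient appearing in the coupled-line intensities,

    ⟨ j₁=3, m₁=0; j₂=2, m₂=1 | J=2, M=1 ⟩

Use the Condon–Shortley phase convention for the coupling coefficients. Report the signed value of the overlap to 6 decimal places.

triangle: 3!×3!×1!/8! = 36/40320
(j±m)!: 3!×3!×3!×1!×3!×1! = 1296
prefactor² = (2J+1)×Δ×N² = 81/14
  k=2: +1/(2!×1!×1!×1!×2!×0!) = 1/4
  k=3: −1/(3!×0!×0!×0!×3!×1!) = -1/36
Σ = 2/9  ⇒  CG² = 81/14×(2/9)² = 2/7
CG = +√(2/7) = +0.534522

+√(2/7) ≈ +0.534522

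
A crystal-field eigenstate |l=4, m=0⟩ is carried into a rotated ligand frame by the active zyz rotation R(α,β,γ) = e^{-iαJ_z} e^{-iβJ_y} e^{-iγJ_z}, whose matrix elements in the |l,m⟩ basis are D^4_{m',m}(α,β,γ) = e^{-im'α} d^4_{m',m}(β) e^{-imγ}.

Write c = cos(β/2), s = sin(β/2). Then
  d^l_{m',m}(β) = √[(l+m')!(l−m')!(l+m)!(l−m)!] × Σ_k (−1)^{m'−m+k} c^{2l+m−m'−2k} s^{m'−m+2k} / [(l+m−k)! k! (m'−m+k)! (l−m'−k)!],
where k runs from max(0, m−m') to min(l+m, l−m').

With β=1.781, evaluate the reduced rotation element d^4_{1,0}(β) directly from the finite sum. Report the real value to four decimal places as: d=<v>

d^4_{1,0}(β=1.7810) via the finite sum:
Half-angle: c=0.629023, s=0.777386. N=√(120·6·24·24)=643.987578
k: max(0,(0)−(1))=0 … min(4+(0),4−(1))=3
  k=0: (−1)^1·643.9876/(144)·0.6290^7·0.7774^1 = -0.135463
  k=1: (−1)^2·643.9876/(24)·0.6290^5·0.7774^3 = +1.241398
  k=2: (−1)^3·643.9876/(24)·0.6290^3·0.7774^5 = -1.896056
  k=3: (−1)^4·643.9876/(144)·0.6290^1·0.7774^7 = +0.482659
d^4_{1,0}(1.7810) = -0.135463 +1.241398 -1.896056 +0.482659 = -0.307462

d=-0.3075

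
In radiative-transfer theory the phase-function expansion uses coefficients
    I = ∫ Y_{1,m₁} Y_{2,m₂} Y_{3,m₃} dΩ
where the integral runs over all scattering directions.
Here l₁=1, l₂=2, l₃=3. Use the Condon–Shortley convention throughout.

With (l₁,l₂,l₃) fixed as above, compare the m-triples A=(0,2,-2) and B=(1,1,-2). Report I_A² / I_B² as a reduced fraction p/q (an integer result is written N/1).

1/2

Same 1,2,3: normalisation and zero-m 3j drop out of the ratio.
A: Δ: 0! 2! 4! / 7! → 1/105; sum: t=0:+1/24 = 1/24; 3j²(1 2 3; 0 2 -2) = Δ·Π!·Σ² = 1/21  (sign -1)
B: Δ: 0! 2! 4! / 7! → 1/105; sum: t=0:+1/12 = 1/12; 3j²(1 2 3; 1 1 -2) = Δ·Π!·Σ² = 2/21  (sign -1)
I_A²/I_B² = (1/21)/(2/21) = 1/2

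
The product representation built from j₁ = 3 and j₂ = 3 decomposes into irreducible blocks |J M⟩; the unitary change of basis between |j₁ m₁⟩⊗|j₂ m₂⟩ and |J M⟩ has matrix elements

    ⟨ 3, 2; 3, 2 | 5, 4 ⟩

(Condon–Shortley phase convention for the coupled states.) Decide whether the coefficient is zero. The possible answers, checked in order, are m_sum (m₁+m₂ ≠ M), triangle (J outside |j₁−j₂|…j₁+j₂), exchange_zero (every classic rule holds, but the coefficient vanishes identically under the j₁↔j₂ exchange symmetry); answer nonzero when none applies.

exchange_zero

m-sum: m₁+m₂ = 2+2 = 4, M = 4  ✓
triangle: |j₁−j₂| = 0 ≤ J = 5 ≤ j₁+j₂ = 6  ✓
exchange: j₁=j₂ and m₁=m₂, and (−1)^(j₁+j₂−J) = (−1)^1 = −1 forces ⟨j₁m₁;j₂m₂|JM⟩ = −⟨j₂m₂;j₁m₁|JM⟩ = −⟨j₁m₁;j₂m₂|JM⟩ ⇒ the coefficient vanishes identically
Racah sum check: Σ_k collapses to 0 ⇒ CG = 0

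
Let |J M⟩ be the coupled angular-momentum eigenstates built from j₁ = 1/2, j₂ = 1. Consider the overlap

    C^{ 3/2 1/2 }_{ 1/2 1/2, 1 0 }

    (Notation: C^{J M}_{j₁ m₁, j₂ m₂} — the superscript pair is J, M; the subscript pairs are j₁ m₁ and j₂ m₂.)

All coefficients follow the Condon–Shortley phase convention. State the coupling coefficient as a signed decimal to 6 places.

√[4·0!1!2!/4! · 1!0!1!1!2!1!] = √(2/3)
  +(−1)^0/∏(0,0,0,1,1,1)! = 1  (running 1)
⟨..|..⟩ = √(2/3)·(1) = +0.816497

+0.816497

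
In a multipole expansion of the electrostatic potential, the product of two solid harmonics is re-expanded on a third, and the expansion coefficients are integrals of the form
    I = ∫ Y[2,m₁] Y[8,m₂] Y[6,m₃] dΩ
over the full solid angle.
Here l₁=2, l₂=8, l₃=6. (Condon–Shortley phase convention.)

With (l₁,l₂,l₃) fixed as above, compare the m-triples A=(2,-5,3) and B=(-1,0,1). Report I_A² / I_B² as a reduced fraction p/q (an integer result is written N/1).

715/448

l's match ⇒ only the (l;m) 3-j factors differ between A and B.
A: triangle coeff Δ(2,8,6) = 1/30940; Σ_t [0,0]: t=0:+1/52254720 = 1/52254720; (3j)²=11/476 [(2 8 6; 2 -5 3)], sign=-1
B: triangle coeff Δ(2,8,6) = 1/30940; Σ_t [3,3]: t=3:−1/3628800 = -1/3628800; (3j)²=16/1105 [(2 8 6; -1 0 1)], sign=+1
I_A²/I_B² = (11/476)/(16/1105) = 715/448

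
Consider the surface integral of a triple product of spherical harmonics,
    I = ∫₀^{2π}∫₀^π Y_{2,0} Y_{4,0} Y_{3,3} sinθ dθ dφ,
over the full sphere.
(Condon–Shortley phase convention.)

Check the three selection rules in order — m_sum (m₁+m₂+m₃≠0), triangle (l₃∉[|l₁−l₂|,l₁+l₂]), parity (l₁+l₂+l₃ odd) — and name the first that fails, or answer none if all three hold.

Σmᵢ = 3  ✗
l₃∈[|l₁−l₂|,l₁+l₂]=[2,6], have l₃=3
Σlᵢ = 9 ⇒ odd

m_sum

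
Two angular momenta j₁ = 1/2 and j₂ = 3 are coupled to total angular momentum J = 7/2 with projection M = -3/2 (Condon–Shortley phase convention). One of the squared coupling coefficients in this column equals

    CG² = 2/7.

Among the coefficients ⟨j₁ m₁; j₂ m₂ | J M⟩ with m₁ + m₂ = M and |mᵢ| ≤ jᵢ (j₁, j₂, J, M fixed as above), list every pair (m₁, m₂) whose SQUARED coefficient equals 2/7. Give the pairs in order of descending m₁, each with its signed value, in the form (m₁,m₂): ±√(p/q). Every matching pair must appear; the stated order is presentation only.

Admissible pairs with m₁+m₂ = M = -3/2: (-1/2,-1), (1/2,-2)
  (m₁,m₂)=(1/2,-2): CG² = 2/7, CG = +√(2/7)   ← matches the target
  (m₁,m₂)=(-1/2,-1): CG² = 5/7, CG = +√(5/7)
Pairs with CG² = 2/7: (1/2,-2): +√(2/7)

(1/2,-2): +√(2/7)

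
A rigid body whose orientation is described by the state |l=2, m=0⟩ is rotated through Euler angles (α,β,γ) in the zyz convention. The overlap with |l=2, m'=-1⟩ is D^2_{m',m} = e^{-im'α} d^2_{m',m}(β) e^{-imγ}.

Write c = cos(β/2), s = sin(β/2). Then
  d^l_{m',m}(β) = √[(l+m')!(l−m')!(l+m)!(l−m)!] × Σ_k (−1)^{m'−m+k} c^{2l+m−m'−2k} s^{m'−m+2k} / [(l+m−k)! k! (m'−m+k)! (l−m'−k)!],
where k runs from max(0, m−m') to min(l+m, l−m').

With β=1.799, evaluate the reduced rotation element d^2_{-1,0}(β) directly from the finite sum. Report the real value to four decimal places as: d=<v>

d=-0.2699

d^2_{-1,0}(β=1.7990) via the finite sum:
Half-angle: c=0.622002, s=0.783016. N=√(1·6·2·2)=4.898979
k∈{1,2} keeps every argument non-negative
  k=1: (−1)^0·4.8990/(2)·0.6220^3·0.7830^1 = +0.461552
  k=2: (−1)^1·4.8990/(2)·0.6220^1·0.7830^3 = -0.731441
d^2_{-1,0}(1.7990) = +0.461552 -0.731441 = -0.269888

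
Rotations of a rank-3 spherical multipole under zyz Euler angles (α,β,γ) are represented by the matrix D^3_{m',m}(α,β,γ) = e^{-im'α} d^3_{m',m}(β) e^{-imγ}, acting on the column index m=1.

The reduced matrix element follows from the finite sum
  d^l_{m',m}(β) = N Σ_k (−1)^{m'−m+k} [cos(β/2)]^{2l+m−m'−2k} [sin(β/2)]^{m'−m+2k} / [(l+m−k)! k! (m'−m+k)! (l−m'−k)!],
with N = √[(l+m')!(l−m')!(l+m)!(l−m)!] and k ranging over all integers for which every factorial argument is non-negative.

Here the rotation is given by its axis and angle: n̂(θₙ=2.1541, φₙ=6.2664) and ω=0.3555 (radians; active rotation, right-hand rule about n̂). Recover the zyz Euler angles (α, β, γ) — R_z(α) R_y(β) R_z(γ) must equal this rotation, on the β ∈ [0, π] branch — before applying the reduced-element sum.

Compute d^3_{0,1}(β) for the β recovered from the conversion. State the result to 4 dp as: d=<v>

Axis–angle → zyz. n̂ = (sinθₙcosφₙ, sinθₙsinφₙ, cosθₙ) = (+0.834530, -0.014009, -0.550784), ω = 0.3555.
R = I cosω + sinω [n̂]ₓ + (1−cosω) n̂n̂ᵀ gives
  R = [+0.981019, +0.190975, -0.033616; -0.192437, +0.937485, -0.289983; -0.023864, +0.290948, +0.956441]
β = atan2(√(R₁₃²+R₂₃²), R₃₃) = 0.296239; α = atan2(R₂₃, R₁₃) mod 2π = 4.596979; γ = atan2(R₃₂, −R₃₁) mod 2π = 1.488956
d^3_{0,1}(β=0.2962) via the finite sum:
c=cos(0.296239/2)=0.989050, s=sin(0.296239/2)=0.147579; N=√[6·6·24·2]=41.569219
Admissible k: 1..3 (factorial args all ≥0)
  k=1: (−1)^0·41.5692/(12)·0.9891^5·0.1476^1 = +0.483845
  k=2: (−1)^1·41.5692/(4)·0.9891^3·0.1476^3 = -0.032317
  k=3: (−1)^2·41.5692/(12)·0.9891^1·0.1476^5 = +0.000240
d^3_{0,1}(0.2962) = +0.483845 -0.032317 +0.000240 = +0.451767

d=0.4518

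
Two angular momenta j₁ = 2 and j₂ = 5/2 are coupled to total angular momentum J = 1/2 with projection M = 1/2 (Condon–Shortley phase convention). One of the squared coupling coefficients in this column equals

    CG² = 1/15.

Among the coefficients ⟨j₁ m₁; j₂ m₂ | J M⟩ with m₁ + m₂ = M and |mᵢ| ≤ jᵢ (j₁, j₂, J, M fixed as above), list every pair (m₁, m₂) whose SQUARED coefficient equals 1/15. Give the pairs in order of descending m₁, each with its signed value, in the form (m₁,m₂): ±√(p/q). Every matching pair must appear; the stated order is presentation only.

(2,-3/2): +√(1/15)

Admissible pairs with m₁+m₂ = M = 1/2: (-2,5/2), (-1,3/2), (0,1/2), (1,-1/2), (2,-3/2)
  (m₁,m₂)=(2,-3/2): CG² = 1/15, CG = +√(1/15)   ← matches the target
  (m₁,m₂)=(1,-1/2): CG² = 2/15, CG = −√(2/15)
  (m₁,m₂)=(0,1/2): CG² = 1/5, CG = +√(1/5)
  (m₁,m₂)=(-1,3/2): CG² = 4/15, CG = −√(4/15)
  (m₁,m₂)=(-2,5/2): CG² = 1/3, CG = +√(1/3)
Pairs with CG² = 1/15: (2,-3/2): +√(1/15)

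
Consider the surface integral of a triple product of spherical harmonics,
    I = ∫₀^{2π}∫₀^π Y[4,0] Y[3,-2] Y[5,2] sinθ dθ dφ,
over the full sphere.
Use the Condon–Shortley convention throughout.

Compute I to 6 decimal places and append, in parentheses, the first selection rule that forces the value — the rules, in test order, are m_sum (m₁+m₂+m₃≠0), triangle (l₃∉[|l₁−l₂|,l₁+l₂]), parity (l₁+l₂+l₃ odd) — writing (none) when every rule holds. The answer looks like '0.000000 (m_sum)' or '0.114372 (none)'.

m-sum 0 ✓  L=12 even ✓  1≤5≤7 ✓
Π(2lᵢ+1) = 9×7×11 = 693
triangle coeff Δ(4,3,5) = 1/180180
Σ_t [0,2]: t=0:+1/576 t=1:−1/144 t=2:+1/576 = -1/288
(3j)²=20/1001 [(4 3 5; 0 0 0)], sign=+1
Σ_t [0,1]: t=0:+1/576 t=1:−1/864 = 1/1728
(3j)²=5/1287 [(4 3 5; 0 -2 2)], sign=-1
⇒ 4πI² = 100/1859
I = (-1)√(100/1859/(4π)) = -0.06542675
No selection rule forces the value: the integral is nonzero (none).

-0.065427 (none)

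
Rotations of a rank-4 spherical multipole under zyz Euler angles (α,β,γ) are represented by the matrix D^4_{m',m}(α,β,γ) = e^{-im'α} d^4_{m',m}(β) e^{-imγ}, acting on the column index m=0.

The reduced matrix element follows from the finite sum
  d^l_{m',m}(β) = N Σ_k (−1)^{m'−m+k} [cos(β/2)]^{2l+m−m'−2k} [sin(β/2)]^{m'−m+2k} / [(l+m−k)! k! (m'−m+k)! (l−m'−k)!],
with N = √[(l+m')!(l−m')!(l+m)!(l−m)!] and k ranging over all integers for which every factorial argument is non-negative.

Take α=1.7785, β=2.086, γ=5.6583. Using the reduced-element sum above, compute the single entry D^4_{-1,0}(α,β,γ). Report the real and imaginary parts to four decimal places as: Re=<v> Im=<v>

D^4_{-1,0}(1.7785,2.0860,5.6583) = e^{-i·-1·1.7785}·d^4_{-1,0}(2.0860)·e^{-i·0·5.6583}. Compute d first:
c=cos(2.086000/2)=0.503631, s=sin(2.086000/2)=0.863919; N=√[6·120·24·24]=643.987578
k: max(0,(0)−(-1))=1 … min(4+(0),4−(-1))=4
  k=1: (−1)^0·643.9876/(144)·0.5036^7·0.8639^1 = +0.031752
  k=2: (−1)^1·643.9876/(24)·0.5036^5·0.8639^3 = -0.560592
  k=3: (−1)^2·643.9876/(24)·0.5036^3·0.8639^5 = +1.649560
  k=4: (−1)^3·643.9876/(144)·0.5036^1·0.8639^7 = -0.808981
d^4_{-1,0}(2.0860) = +0.031752 -0.560592 +1.649560 -0.808981 = +0.311739
D = (-0.206213+0.978507i)·(+0.311739)·(+1.000000+0.000000i) = -0.064285+0.305039i

Re=-0.0643 Im=0.3050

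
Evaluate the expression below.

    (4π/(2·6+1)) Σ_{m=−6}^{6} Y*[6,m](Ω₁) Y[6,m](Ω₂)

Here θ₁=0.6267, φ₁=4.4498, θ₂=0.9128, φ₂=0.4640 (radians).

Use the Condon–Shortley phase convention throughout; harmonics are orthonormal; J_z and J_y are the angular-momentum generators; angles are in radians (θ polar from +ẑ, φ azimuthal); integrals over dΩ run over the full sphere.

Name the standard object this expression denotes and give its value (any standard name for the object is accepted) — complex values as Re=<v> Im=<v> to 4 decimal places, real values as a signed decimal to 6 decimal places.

This sum is the spherical-harmonic addition theorem: it equals the Legendre polynomial P_l(cos γ) of the angle γ between the two directions.
Term-by-term m-sum for l=6 (normalisation 4π/13 = 0.966644):
  term(m=-6) = 0.00081 - 0.00219j   from Y*(Ω₁)=0.00009 + 0.01966j, Y(Ω₂)=-0.11103 - 0.04149j
  term(m=-5) = 0.01408 + 0.02631j   from Y*(Ω₁)=-0.09093 - 0.02398j, Y(Ω₂)=-0.21612 - 0.23236j
  term(m=-4) = -0.11109 - 0.02663j   from Y*(Ω₁)=0.13048 - 0.22765j, Y(Ω₂)=-0.12249 - 0.41779j
  term(m=-3) = 0.08089 - 0.05641j   from Y*(Ω₁)=0.31807 + 0.31657j, Y(Ω₂)=0.03908 - 0.21624j
  term(m=-2) = 0.01016 - 0.08595j   from Y*(Ω₁)=-0.32900 + 0.19064j, Y(Ω₂)=-0.13643 + 0.18218j
  term(m=-1) = -0.01988 - 0.02237j   from Y*(Ω₁)=0.02430 + 0.09039j, Y(Ω₂)=-0.28592 + 0.14309j
  term(m=+0) = -0.05994 + 0.00000j   from Y*(Ω₁)=-0.41097 + 0.00000j, Y(Ω₂)=0.14586 + 0.00000j
  term(m=+1) = -0.01988 + 0.02237j   from Y*(Ω₁)=-0.02430 + 0.09039j, Y(Ω₂)=0.28592 + 0.14309j
  term(m=+2) = 0.01016 + 0.08595j   from Y*(Ω₁)=-0.32900 - 0.19064j, Y(Ω₂)=-0.13643 - 0.18218j
  term(m=+3) = 0.08089 + 0.05641j   from Y*(Ω₁)=-0.31807 + 0.31657j, Y(Ω₂)=-0.03908 - 0.21624j
  term(m=+4) = -0.11109 + 0.02663j   from Y*(Ω₁)=0.13048 + 0.22765j, Y(Ω₂)=-0.12249 + 0.41779j
  term(m=+5) = 0.01408 - 0.02631j   from Y*(Ω₁)=0.09093 - 0.02398j, Y(Ω₂)=0.21612 - 0.23236j
  term(m=+6) = 0.00081 + 0.00219j   from Y*(Ω₁)=0.00009 - 0.01966j, Y(Ω₂)=-0.11103 + 0.04149j
Σ over m = -0.11004 + 0.00000j; ×(4π/13) → -0.10637 + 0.00000j. Real part: -0.106365

Legendre polynomial (addition theorem), -0.106365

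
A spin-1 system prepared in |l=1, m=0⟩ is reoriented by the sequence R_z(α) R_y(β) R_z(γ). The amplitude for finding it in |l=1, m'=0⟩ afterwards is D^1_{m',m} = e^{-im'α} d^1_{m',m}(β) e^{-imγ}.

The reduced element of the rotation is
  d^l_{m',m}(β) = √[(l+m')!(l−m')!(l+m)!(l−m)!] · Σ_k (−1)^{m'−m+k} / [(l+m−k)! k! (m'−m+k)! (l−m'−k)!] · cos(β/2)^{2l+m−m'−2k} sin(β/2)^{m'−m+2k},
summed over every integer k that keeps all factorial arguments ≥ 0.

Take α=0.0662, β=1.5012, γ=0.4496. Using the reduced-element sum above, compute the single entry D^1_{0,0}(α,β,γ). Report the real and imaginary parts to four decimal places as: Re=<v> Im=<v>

First d^1_{0,0}(β=1.5012), then the phase factors e^{-i(0)α} and e^{-i(0)γ}:
c=cos(1.501200/2)=0.731280, s=sin(1.501200/2)=0.682078; N=√[1·1·1·1]=1.000000
k: max(0,(0)−(0))=0 … min(1+(0),1−(0))=1
  k=0: (−1)^0·1.0000/(1)·0.7313^2·0.6821^0 = +0.534770
  k=1: (−1)^1·1.0000/(1)·0.7313^0·0.6821^2 = -0.465230
d^1_{0,0}(1.5012) = +0.534770 -0.465230 = +0.069540
Phases: e^{-i·(0)·0.0662}=+1.000000+0.000000i, e^{-i·(0)·0.4496}=+1.000000+0.000000i ⇒ D=+0.069540+0.000000i

Re=0.0695 Im=0.0000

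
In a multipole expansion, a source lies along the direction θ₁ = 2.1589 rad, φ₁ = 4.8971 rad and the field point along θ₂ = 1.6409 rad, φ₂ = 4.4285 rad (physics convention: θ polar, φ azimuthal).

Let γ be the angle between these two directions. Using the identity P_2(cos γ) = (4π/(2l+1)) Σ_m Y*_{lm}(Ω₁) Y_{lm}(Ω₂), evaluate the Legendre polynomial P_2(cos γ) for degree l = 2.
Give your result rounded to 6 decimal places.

0.411065

Expand P_2 via completeness: Σ_{m} conj(Y_{2,m}) at Ω₁ times Y_{2,m} at Ω₂ —
  m=-2: Y*=-0.24935 - 0.09655j  Y=-0.32407 - 0.20670j  product 0.06085 + 0.08283j
  m=-1: Y*=-0.06549 + 0.35052j  Y=0.01512 - 0.05182j  product 0.01717 + 0.00869j
  m=+0: Y*=-0.02417 + 0.00000j  Y=-0.31075 + 0.00000j  product 0.00751 + 0.00000j
  m=+1: Y*=0.06549 + 0.35052j  Y=-0.01512 - 0.05182j  product 0.01717 - 0.00869j
  m=+2: Y*=-0.24935 + 0.09655j  Y=-0.32407 + 0.20670j  product 0.06085 - 0.08283j
Accumulated sum 0.16356 + 0.00000j; after 4π/(2l+1) scaling, 0.41106 + 0.00000j ⇒ P_2 = 0.411065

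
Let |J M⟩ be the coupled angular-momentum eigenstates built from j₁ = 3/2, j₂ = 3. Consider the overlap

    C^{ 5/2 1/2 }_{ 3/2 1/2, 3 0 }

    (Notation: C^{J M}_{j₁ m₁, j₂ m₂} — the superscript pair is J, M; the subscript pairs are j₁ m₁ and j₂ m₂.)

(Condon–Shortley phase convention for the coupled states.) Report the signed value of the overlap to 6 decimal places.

triangle: 2!×1!×4!/8! = 48/40320
(j±m)!: 2!×1!×3!×3!×3!×2! = 864
prefactor² = (2J+1)×Δ×N² = 216/35
  k=0: +1/(0!×2!×1!×3!×0!×1!) = 1/12
  k=1: −1/(1!×1!×0!×2!×1!×2!) = -1/4
Σ = -1/6  ⇒  CG² = 216/35×(-1/6)² = 6/35
CG = −√(6/35) = -0.414039

−√(6/35) = -0.414039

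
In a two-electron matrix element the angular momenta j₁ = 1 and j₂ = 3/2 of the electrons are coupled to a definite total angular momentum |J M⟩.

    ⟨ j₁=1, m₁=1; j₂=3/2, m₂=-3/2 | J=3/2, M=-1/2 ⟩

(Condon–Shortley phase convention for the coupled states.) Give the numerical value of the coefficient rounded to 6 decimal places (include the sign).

+0.632456  (= +√(2/5))

triangle: 1!*1!*2!/5! = 2/120
(j±m)!: 2!*0!*0!*3!*1!*2! = 24
prefactor² = (2J+1)*Δ*N² = 8/5
  k=0: +1/(0!*1!*0!*0!*1!*2!) = 1/2
Σ = 1/2  ⇒  CG² = 8/5*(1/2)² = 2/5
CG = +√(2/5) = +0.632456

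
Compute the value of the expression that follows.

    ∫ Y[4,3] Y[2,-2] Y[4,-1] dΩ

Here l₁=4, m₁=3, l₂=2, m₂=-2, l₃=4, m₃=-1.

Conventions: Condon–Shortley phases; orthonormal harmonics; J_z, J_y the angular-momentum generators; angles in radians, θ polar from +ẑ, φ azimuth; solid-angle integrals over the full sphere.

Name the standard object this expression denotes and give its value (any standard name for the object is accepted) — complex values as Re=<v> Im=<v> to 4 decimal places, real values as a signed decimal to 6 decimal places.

This is a Gaunt coefficient — the integral of a triple product of spherical harmonics over the sphere.
Rules hold: Σm=0, L=10 even, 2≤4≤6.
N = 9·5·9 = 405
Δ = 2!·6!·2!/11! = 1/13860
Racah Σ t=0..2: t=0:+1/192 t=1:−1/36 t=2:+1/192 = -5/288
⇒ 3j(4 2 4; 0 0 0)² = 20/693, sgn -1
Racah Σ t=0..0: t=0:+1/480 = 1/480
⇒ 3j(4 2 4; 3 -2 -1)² = 3/110, sgn -1
4πI² = N·(3j₀)²·(3jₘ)² = 270/847
I = +1·√(0.318772/4π) = 0.15927046

Gaunt coefficient, +0.159270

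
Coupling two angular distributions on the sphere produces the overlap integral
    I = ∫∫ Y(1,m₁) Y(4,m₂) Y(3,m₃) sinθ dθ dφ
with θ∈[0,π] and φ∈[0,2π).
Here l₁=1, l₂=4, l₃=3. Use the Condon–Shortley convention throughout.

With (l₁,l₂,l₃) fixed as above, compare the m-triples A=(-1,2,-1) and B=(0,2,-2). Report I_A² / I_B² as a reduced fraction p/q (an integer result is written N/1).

5/4

Shared (l₁,l₂,l₃)=(1,4,3): N and (l;000)² cancel in I_A²/I_B².
A: Δ = 2!·0!·6!/9! = 1/252; Racah Σ t=2..2: t=2:+1/96 = 1/96; ⇒ 3j(1 4 3; -1 2 -1)² = 5/84, sgn +1
B: Δ = 2!·0!·6!/9! = 1/252; Racah Σ t=1..1: t=1:−1/120 = -1/120; ⇒ 3j(1 4 3; 0 2 -2)² = 1/21, sgn +1
I_A²/I_B² = (5/84)/(1/21) = 5/4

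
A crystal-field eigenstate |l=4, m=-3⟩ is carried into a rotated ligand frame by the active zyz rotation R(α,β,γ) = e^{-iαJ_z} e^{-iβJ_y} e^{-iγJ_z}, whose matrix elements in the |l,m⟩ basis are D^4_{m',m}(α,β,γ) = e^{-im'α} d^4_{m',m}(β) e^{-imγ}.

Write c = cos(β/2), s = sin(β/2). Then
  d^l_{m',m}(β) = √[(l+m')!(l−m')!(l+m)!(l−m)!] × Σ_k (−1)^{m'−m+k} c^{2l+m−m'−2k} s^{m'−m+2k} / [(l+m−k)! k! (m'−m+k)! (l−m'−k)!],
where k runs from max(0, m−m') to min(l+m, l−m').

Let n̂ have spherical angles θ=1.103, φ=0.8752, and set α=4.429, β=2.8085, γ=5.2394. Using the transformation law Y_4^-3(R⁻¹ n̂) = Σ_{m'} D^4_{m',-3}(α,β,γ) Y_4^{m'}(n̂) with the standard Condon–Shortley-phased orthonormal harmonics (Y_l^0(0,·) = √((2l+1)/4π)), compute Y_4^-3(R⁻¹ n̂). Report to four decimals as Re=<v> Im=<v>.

Need the full column D^4_{m',-3} for m'=−4..4 at α=4.4290, β=2.8085, γ=5.2394.
cos(β/2)=0.165777, sin(β/2)=0.986163
d^4_{-4,-3}: single k=1 term ⇒ +0.000010;  D = -0.000004+0.000009i
d^4_{-3,-3}: k∈[0..1] ⇒ +0.000001 -0.000141 = -0.000141;  D = +0.000105+0.000094i
d^4_{-2,-3}: k∈[0..1] ⇒ -0.000013 +0.001348 = +0.001335;  D = +0.001134-0.000705i
d^4_{-1,-3}: k∈[0..1] ⇒ +0.000160 -0.009450 = -0.009289;  D = -0.002506-0.008945i
d^4_{0,-3}: k∈[0..1] ⇒ -0.001421 +0.050279 = +0.048858;  D = -0.048855-0.000500i
d^4_{1,-3}: k∈[0..1] ⇒ +0.009450 -0.200638 = -0.191189;  D = -0.055335+0.183006i
d^4_{2,-3}: k∈[0..1] ⇒ -0.047699 +0.562641 = +0.514942;  D = +0.431570+0.280913i
d^4_{3,-3}: k∈[0..1] ⇒ +0.176946 -0.894520 = -0.717574;  D = +0.543997-0.467953i
d^4_{4,-3}: single k=0 term ⇒ -0.425316;  D = +0.176143+0.387127i
Y_4^{m'}(θ=1.103,φ=0.8752) and Σ D·Y over m':
  (-0.0000+0.0000i)·(-0.2629+0.0987i)  (+0.0001+0.0001i)·(-0.3491-0.1980i)  (+0.0011-0.0007i)·(-0.0202-0.1110i)  (-0.0025-0.0089i)·(-0.1924+0.2305i)  (-0.0489-0.0005i)·(-0.1749+0.0000i)  (-0.0553+0.1830i)·(+0.1924+0.2305i)  (+0.4316+0.2809i)·(-0.0202+0.1110i)  (+0.5440-0.4680i)·(+0.3491-0.1980i)  (+0.1761+0.3871i)·(-0.2629-0.0987i)
Y_4^-3(R⁻¹ n̂) = +0.007411-0.324499i

Re=0.0074 Im=-0.3245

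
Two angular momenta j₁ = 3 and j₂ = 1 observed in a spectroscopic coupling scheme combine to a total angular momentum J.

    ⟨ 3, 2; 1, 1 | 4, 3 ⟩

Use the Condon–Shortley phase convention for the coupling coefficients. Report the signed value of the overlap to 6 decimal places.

+0.866025

triangle: 0!*6!*2!/9! = 1440/362880
(j±m)!: 5!*1!*2!*0!*7!*1! = 1209600
prefactor² = (2J+1)*Δ*N² = 43200
  k=0: +1/(0!*0!*1!*2!*5!*0!) = 1/240
Σ = 1/240  ⇒  CG² = 43200*(1/240)² = 3/4
CG = +√(3/4) = +0.866025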